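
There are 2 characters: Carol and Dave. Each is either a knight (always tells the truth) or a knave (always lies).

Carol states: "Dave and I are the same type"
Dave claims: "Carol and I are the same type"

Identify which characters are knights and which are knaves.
Carol is a knight.
Dave is a knight.

Verification:
- Carol (knight) says "Dave and I are the same type" - this is TRUE because Carol is a knight and Dave is a knight.
- Dave (knight) says "Carol and I are the same type" - this is TRUE because Dave is a knight and Carol is a knight.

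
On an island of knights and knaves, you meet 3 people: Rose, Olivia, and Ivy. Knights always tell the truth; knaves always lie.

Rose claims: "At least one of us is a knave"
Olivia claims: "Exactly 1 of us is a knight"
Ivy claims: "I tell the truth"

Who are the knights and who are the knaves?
Rose is a knight.
Olivia is a knave.
Ivy is a knight.

Verification:
- Rose (knight) says "At least one of us is a knave" - this is TRUE because Olivia is a knave.
- Olivia (knave) says "Exactly 1 of us is a knight" - this is FALSE (a lie) because there are 2 knights.
- Ivy (knight) says "I tell the truth" - this is TRUE because Ivy is a knight.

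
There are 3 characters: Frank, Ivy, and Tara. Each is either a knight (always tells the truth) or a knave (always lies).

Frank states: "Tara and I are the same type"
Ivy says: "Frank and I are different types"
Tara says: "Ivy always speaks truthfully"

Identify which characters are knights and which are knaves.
Frank is a knave.
Ivy is a knight.
Tara is a knight.

Verification:
- Frank (knave) says "Tara and I are the same type" - this is FALSE (a lie) because Frank is a knave and Tara is a knight.
- Ivy (knight) says "Frank and I are different types" - this is TRUE because Ivy is a knight and Frank is a knave.
- Tara (knight) says "Ivy always speaks truthfully" - this is TRUE because Ivy is a knight.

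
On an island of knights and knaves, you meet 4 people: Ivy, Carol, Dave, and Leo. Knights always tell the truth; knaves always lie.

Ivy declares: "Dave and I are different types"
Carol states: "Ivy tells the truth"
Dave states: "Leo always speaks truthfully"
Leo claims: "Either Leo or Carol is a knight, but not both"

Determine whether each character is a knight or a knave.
Ivy is a knave.
Carol is a knave.
Dave is a knave.
Leo is a knave.

Verification:
- Ivy (knave) says "Dave and I are different types" - this is FALSE (a lie) because Ivy is a knave and Dave is a knave.
- Carol (knave) says "Ivy tells the truth" - this is FALSE (a lie) because Ivy is a knave.
- Dave (knave) says "Leo always speaks truthfully" - this is FALSE (a lie) because Leo is a knave.
- Leo (knave) says "Either Leo or Carol is a knight, but not both" - this is FALSE (a lie) because Leo is a knave and Carol is a knave.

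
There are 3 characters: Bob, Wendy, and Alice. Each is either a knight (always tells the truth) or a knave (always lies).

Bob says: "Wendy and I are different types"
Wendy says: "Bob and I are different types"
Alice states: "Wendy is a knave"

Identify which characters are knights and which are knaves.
Bob is a knave.
Wendy is a knave.
Alice is a knight.

Verification:
- Bob (knave) says "Wendy and I are different types" - this is FALSE (a lie) because Bob is a knave and Wendy is a knave.
- Wendy (knave) says "Bob and I are different types" - this is FALSE (a lie) because Wendy is a knave and Bob is a knave.
- Alice (knight) says "Wendy is a knave" - this is TRUE because Wendy is a knave.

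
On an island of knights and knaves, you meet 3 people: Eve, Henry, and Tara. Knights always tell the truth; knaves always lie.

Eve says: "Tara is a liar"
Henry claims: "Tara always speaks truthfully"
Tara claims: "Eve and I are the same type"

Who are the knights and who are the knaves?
Eve is a knight.
Henry is a knave.
Tara is a knave.

Verification:
- Eve (knight) says "Tara is a liar" - this is TRUE because Tara is a knave.
- Henry (knave) says "Tara always speaks truthfully" - this is FALSE (a lie) because Tara is a knave.
- Tara (knave) says "Eve and I are the same type" - this is FALSE (a lie) because Tara is a knave and Eve is a knight.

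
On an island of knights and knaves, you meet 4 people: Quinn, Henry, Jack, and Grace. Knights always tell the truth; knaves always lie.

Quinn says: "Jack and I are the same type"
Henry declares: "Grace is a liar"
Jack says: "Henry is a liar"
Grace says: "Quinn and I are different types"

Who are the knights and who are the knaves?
Quinn is a knave.
Henry is a knave.
Jack is a knight.
Grace is a knight.

Verification:
- Quinn (knave) says "Jack and I are the same type" - this is FALSE (a lie) because Quinn is a knave and Jack is a knight.
- Henry (knave) says "Grace is a liar" - this is FALSE (a lie) because Grace is a knight.
- Jack (knight) says "Henry is a liar" - this is TRUE because Henry is a knave.
- Grace (knight) says "Quinn and I are different types" - this is TRUE because Grace is a knight and Quinn is a knave.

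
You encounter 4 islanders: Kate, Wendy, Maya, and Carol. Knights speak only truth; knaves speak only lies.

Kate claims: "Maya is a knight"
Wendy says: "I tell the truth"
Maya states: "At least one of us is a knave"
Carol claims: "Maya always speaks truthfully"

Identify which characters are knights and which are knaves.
Kate is a knight.
Wendy is a knave.
Maya is a knight.
Carol is a knight.

Verification:
- Kate (knight) says "Maya is a knight" - this is TRUE because Maya is a knight.
- Wendy (knave) says "I tell the truth" - this is FALSE (a lie) because Wendy is a knave.
- Maya (knight) says "At least one of us is a knave" - this is TRUE because Wendy is a knave.
- Carol (knight) says "Maya always speaks truthfully" - this is TRUE because Maya is a knight.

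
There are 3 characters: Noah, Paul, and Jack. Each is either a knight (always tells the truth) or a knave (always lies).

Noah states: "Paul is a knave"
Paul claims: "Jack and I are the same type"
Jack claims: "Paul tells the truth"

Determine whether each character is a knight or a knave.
Noah is a knave.
Paul is a knight.
Jack is a knight.

Verification:
- Noah (knave) says "Paul is a knave" - this is FALSE (a lie) because Paul is a knight.
- Paul (knight) says "Jack and I are the same type" - this is TRUE because Paul is a knight and Jack is a knight.
- Jack (knight) says "Paul tells the truth" - this is TRUE because Paul is a knight.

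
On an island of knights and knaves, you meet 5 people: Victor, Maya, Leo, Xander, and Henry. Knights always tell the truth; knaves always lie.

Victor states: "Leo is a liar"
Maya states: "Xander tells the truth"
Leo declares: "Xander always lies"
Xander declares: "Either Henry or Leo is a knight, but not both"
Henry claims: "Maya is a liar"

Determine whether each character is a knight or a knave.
Victor is a knave.
Maya is a knave.
Leo is a knight.
Xander is a knave.
Henry is a knight.

Verification:
- Victor (knave) says "Leo is a liar" - this is FALSE (a lie) because Leo is a knight.
- Maya (knave) says "Xander tells the truth" - this is FALSE (a lie) because Xander is a knave.
- Leo (knight) says "Xander always lies" - this is TRUE because Xander is a knave.
- Xander (knave) says "Either Henry or Leo is a knight, but not both" - this is FALSE (a lie) because Henry is a knight and Leo is a knight.
- Henry (knight) says "Maya is a liar" - this is TRUE because Maya is a knave.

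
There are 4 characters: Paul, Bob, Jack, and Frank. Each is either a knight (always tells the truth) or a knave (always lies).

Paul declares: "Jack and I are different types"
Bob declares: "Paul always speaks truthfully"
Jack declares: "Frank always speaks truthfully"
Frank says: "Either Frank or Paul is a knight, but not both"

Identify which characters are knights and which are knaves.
Paul is a knave.
Bob is a knave.
Jack is a knave.
Frank is a knave.

Verification:
- Paul (knave) says "Jack and I are different types" - this is FALSE (a lie) because Paul is a knave and Jack is a knave.
- Bob (knave) says "Paul always speaks truthfully" - this is FALSE (a lie) because Paul is a knave.
- Jack (knave) says "Frank always speaks truthfully" - this is FALSE (a lie) because Frank is a knave.
- Frank (knave) says "Either Frank or Paul is a knight, but not both" - this is FALSE (a lie) because Frank is a knave and Paul is a knave.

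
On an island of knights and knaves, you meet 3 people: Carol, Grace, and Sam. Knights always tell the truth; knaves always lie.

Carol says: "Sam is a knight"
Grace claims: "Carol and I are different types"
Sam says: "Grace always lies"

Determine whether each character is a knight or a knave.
Carol is a knave.
Grace is a knight.
Sam is a knave.

Verification:
- Carol (knave) says "Sam is a knight" - this is FALSE (a lie) because Sam is a knave.
- Grace (knight) says "Carol and I are different types" - this is TRUE because Grace is a knight and Carol is a knave.
- Sam (knave) says "Grace always lies" - this is FALSE (a lie) because Grace is a knight.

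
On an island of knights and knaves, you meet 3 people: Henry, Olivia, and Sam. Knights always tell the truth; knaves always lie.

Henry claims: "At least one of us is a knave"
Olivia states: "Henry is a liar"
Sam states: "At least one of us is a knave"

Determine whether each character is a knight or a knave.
Henry is a knight.
Olivia is a knave.
Sam is a knight.

Verification:
- Henry (knight) says "At least one of us is a knave" - this is TRUE because Olivia is a knave.
- Olivia (knave) says "Henry is a liar" - this is FALSE (a lie) because Henry is a knight.
- Sam (knight) says "At least one of us is a knave" - this is TRUE because Olivia is a knave.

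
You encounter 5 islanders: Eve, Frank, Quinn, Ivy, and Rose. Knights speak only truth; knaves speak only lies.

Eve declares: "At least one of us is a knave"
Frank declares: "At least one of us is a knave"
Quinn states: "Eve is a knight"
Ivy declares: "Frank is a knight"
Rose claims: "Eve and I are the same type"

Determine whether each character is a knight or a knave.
Eve is a knight.
Frank is a knight.
Quinn is a knight.
Ivy is a knight.
Rose is a knave.

Verification:
- Eve (knight) says "At least one of us is a knave" - this is TRUE because Rose is a knave.
- Frank (knight) says "At least one of us is a knave" - this is TRUE because Rose is a knave.
- Quinn (knight) says "Eve is a knight" - this is TRUE because Eve is a knight.
- Ivy (knight) says "Frank is a knight" - this is TRUE because Frank is a knight.
- Rose (knave) says "Eve and I are the same type" - this is FALSE (a lie) because Rose is a knave and Eve is a knight.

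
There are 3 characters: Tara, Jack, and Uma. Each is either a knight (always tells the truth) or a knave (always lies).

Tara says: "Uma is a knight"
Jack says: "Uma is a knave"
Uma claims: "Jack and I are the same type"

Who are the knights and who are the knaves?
Tara is a knave.
Jack is a knight.
Uma is a knave.

Verification:
- Tara (knave) says "Uma is a knight" - this is FALSE (a lie) because Uma is a knave.
- Jack (knight) says "Uma is a knave" - this is TRUE because Uma is a knave.
- Uma (knave) says "Jack and I are the same type" - this is FALSE (a lie) because Uma is a knave and Jack is a knight.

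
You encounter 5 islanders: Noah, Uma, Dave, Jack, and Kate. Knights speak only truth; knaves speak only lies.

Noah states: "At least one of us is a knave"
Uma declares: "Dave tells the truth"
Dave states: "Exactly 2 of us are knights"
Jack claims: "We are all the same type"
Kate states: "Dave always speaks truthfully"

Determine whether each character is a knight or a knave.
Noah is a knight.
Uma is a knave.
Dave is a knave.
Jack is a knave.
Kate is a knave.

Verification:
- Noah (knight) says "At least one of us is a knave" - this is TRUE because Uma, Dave, Jack, and Kate are knaves.
- Uma (knave) says "Dave tells the truth" - this is FALSE (a lie) because Dave is a knave.
- Dave (knave) says "Exactly 2 of us are knights" - this is FALSE (a lie) because there are 1 knights.
- Jack (knave) says "We are all the same type" - this is FALSE (a lie) because Noah is a knight and Uma, Dave, Jack, and Kate are knaves.
- Kate (knave) says "Dave always speaks truthfully" - this is FALSE (a lie) because Dave is a knave.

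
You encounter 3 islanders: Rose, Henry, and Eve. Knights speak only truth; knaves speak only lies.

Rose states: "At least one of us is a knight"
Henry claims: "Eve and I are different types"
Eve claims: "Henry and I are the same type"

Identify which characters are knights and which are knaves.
Rose is a knight.
Henry is a knight.
Eve is a knave.

Verification:
- Rose (knight) says "At least one of us is a knight" - this is TRUE because Rose and Henry are knights.
- Henry (knight) says "Eve and I are different types" - this is TRUE because Henry is a knight and Eve is a knave.
- Eve (knave) says "Henry and I are the same type" - this is FALSE (a lie) because Eve is a knave and Henry is a knight.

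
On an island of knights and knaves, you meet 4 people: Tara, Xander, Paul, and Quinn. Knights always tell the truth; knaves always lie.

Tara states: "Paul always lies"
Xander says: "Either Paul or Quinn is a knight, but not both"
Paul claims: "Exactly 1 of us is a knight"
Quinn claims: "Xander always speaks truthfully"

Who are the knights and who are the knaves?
Tara is a knight.
Xander is a knight.
Paul is a knave.
Quinn is a knight.

Verification:
- Tara (knight) says "Paul always lies" - this is TRUE because Paul is a knave.
- Xander (knight) says "Either Paul or Quinn is a knight, but not both" - this is TRUE because Paul is a knave and Quinn is a knight.
- Paul (knave) says "Exactly 1 of us is a knight" - this is FALSE (a lie) because there are 3 knights.
- Quinn (knight) says "Xander always speaks truthfully" - this is TRUE because Xander is a knight.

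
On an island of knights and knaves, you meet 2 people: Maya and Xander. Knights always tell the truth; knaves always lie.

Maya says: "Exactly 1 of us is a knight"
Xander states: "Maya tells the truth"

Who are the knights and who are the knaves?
Maya is a knave.
Xander is a knave.

Verification:
- Maya (knave) says "Exactly 1 of us is a knight" - this is FALSE (a lie) because there are 0 knights.
- Xander (knave) says "Maya tells the truth" - this is FALSE (a lie) because Maya is a knave.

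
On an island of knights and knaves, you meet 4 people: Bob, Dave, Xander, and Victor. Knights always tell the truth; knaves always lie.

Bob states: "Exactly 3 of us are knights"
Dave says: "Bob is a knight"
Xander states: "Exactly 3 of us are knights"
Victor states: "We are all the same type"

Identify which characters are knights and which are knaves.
Bob is a knight.
Dave is a knight.
Xander is a knight.
Victor is a knave.

Verification:
- Bob (knight) says "Exactly 3 of us are knights" - this is TRUE because there are 3 knights.
- Dave (knight) says "Bob is a knight" - this is TRUE because Bob is a knight.
- Xander (knight) says "Exactly 3 of us are knights" - this is TRUE because there are 3 knights.
- Victor (knave) says "We are all the same type" - this is FALSE (a lie) because Bob, Dave, and Xander are knights and Victor is a knave.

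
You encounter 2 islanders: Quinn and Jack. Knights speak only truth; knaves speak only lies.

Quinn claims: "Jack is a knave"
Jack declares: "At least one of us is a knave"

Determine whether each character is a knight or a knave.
Quinn is a knave.
Jack is a knight.

Verification:
- Quinn (knave) says "Jack is a knave" - this is FALSE (a lie) because Jack is a knight.
- Jack (knight) says "At least one of us is a knave" - this is TRUE because Quinn is a knave.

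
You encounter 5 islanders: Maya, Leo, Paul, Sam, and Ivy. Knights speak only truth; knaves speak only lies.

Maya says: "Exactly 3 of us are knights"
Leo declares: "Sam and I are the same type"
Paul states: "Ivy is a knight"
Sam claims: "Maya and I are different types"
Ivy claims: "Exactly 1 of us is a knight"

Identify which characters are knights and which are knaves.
Maya is a knave.
Leo is a knight.
Paul is a knave.
Sam is a knight.
Ivy is a knave.

Verification:
- Maya (knave) says "Exactly 3 of us are knights" - this is FALSE (a lie) because there are 2 knights.
- Leo (knight) says "Sam and I are the same type" - this is TRUE because Leo is a knight and Sam is a knight.
- Paul (knave) says "Ivy is a knight" - this is FALSE (a lie) because Ivy is a knave.
- Sam (knight) says "Maya and I are different types" - this is TRUE because Sam is a knight and Maya is a knave.
- Ivy (knave) says "Exactly 1 of us is a knight" - this is FALSE (a lie) because there are 2 knights.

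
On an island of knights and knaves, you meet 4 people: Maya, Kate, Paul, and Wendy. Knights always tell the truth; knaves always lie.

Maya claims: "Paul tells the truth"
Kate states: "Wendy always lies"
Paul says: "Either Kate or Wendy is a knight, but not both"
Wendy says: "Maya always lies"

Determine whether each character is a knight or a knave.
Maya is a knight.
Kate is a knight.
Paul is a knight.
Wendy is a knave.

Verification:
- Maya (knight) says "Paul tells the truth" - this is TRUE because Paul is a knight.
- Kate (knight) says "Wendy always lies" - this is TRUE because Wendy is a knave.
- Paul (knight) says "Either Kate or Wendy is a knight, but not both" - this is TRUE because Kate is a knight and Wendy is a knave.
- Wendy (knave) says "Maya always lies" - this is FALSE (a lie) because Maya is a knight.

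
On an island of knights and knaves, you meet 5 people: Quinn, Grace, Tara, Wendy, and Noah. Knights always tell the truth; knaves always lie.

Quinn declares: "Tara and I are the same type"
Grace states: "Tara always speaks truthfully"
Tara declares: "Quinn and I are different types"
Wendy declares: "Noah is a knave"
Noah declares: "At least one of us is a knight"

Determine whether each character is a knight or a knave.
Quinn is a knave.
Grace is a knight.
Tara is a knight.
Wendy is a knave.
Noah is a knight.

Verification:
- Quinn (knave) says "Tara and I are the same type" - this is FALSE (a lie) because Quinn is a knave and Tara is a knight.
- Grace (knight) says "Tara always speaks truthfully" - this is TRUE because Tara is a knight.
- Tara (knight) says "Quinn and I are different types" - this is TRUE because Tara is a knight and Quinn is a knave.
- Wendy (knave) says "Noah is a knave" - this is FALSE (a lie) because Noah is a knight.
- Noah (knight) says "At least one of us is a knight" - this is TRUE because Grace, Tara, and Noah are knights.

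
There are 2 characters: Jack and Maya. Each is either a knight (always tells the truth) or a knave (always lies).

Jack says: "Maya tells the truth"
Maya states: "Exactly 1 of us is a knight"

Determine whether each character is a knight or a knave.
Jack is a knave.
Maya is a knave.

Verification:
- Jack (knave) says "Maya tells the truth" - this is FALSE (a lie) because Maya is a knave.
- Maya (knave) says "Exactly 1 of us is a knight" - this is FALSE (a lie) because there are 0 knights.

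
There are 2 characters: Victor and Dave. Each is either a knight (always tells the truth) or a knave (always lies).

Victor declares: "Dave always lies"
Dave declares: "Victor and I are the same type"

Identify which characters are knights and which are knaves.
Victor is a knight.
Dave is a knave.

Verification:
- Victor (knight) says "Dave always lies" - this is TRUE because Dave is a knave.
- Dave (knave) says "Victor and I are the same type" - this is FALSE (a lie) because Dave is a knave and Victor is a knight.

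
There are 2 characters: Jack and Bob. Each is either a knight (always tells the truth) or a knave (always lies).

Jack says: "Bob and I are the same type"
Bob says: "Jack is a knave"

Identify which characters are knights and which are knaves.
Jack is a knave.
Bob is a knight.

Verification:
- Jack (knave) says "Bob and I are the same type" - this is FALSE (a lie) because Jack is a knave and Bob is a knight.
- Bob (knight) says "Jack is a knave" - this is TRUE because Jack is a knave.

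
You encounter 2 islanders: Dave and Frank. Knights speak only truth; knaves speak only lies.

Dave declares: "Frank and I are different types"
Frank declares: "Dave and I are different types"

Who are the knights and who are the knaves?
Dave is a knave.
Frank is a knave.

Verification:
- Dave (knave) says "Frank and I are different types" - this is FALSE (a lie) because Dave is a knave and Frank is a knave.
- Frank (knave) says "Dave and I are different types" - this is FALSE (a lie) because Frank is a knave and Dave is a knave.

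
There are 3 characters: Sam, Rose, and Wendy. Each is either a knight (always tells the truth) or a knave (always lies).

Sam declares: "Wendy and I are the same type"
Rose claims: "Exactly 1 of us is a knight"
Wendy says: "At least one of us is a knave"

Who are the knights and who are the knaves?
Sam is a knight.
Rose is a knave.
Wendy is a knight.

Verification:
- Sam (knight) says "Wendy and I are the same type" - this is TRUE because Sam is a knight and Wendy is a knight.
- Rose (knave) says "Exactly 1 of us is a knight" - this is FALSE (a lie) because there are 2 knights.
- Wendy (knight) says "At least one of us is a knave" - this is TRUE because Rose is a knave.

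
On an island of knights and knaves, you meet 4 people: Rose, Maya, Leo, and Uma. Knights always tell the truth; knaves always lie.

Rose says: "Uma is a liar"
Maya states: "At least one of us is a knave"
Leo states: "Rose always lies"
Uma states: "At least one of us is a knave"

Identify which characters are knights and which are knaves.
Rose is a knave.
Maya is a knight.
Leo is a knight.
Uma is a knight.

Verification:
- Rose (knave) says "Uma is a liar" - this is FALSE (a lie) because Uma is a knight.
- Maya (knight) says "At least one of us is a knave" - this is TRUE because Rose is a knave.
- Leo (knight) says "Rose always lies" - this is TRUE because Rose is a knave.
- Uma (knight) says "At least one of us is a knave" - this is TRUE because Rose is a knave.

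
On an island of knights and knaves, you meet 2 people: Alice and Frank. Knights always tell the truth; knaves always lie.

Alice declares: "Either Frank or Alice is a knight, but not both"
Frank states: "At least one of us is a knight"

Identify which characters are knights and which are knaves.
Alice is a knave.
Frank is a knave.

Verification:
- Alice (knave) says "Either Frank or Alice is a knight, but not both" - this is FALSE (a lie) because Frank is a knave and Alice is a knave.
- Frank (knave) says "At least one of us is a knight" - this is FALSE (a lie) because no one is a knight.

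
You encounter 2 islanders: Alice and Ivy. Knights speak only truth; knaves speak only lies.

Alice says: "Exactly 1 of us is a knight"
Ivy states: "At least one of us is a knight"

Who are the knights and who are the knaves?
Alice is a knave.
Ivy is a knave.

Verification:
- Alice (knave) says "Exactly 1 of us is a knight" - this is FALSE (a lie) because there are 0 knights.
- Ivy (knave) says "At least one of us is a knight" - this is FALSE (a lie) because no one is a knight.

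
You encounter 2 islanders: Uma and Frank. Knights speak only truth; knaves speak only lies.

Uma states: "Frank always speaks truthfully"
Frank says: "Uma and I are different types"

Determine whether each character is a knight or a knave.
Uma is a knave.
Frank is a knave.

Verification:
- Uma (knave) says "Frank always speaks truthfully" - this is FALSE (a lie) because Frank is a knave.
- Frank (knave) says "Uma and I are different types" - this is FALSE (a lie) because Frank is a knave and Uma is a knave.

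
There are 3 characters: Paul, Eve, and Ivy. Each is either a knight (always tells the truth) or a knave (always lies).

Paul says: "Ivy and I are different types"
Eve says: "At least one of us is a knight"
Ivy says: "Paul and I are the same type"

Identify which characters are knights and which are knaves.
Paul is a knight.
Eve is a knight.
Ivy is a knave.

Verification:
- Paul (knight) says "Ivy and I are different types" - this is TRUE because Paul is a knight and Ivy is a knave.
- Eve (knight) says "At least one of us is a knight" - this is TRUE because Paul and Eve are knights.
- Ivy (knave) says "Paul and I are the same type" - this is FALSE (a lie) because Ivy is a knave and Paul is a knight.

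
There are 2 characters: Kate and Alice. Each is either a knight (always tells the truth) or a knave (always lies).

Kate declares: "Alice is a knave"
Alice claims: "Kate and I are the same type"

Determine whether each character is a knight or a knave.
Kate is a knight.
Alice is a knave.

Verification:
- Kate (knight) says "Alice is a knave" - this is TRUE because Alice is a knave.
- Alice (knave) says "Kate and I are the same type" - this is FALSE (a lie) because Alice is a knave and Kate is a knight.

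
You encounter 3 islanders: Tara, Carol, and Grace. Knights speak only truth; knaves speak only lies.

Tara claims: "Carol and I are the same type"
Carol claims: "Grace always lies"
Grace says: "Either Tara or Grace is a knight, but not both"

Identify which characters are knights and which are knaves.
Tara is a knave.
Carol is a knight.
Grace is a knave.

Verification:
- Tara (knave) says "Carol and I are the same type" - this is FALSE (a lie) because Tara is a knave and Carol is a knight.
- Carol (knight) says "Grace always lies" - this is TRUE because Grace is a knave.
- Grace (knave) says "Either Tara or Grace is a knight, but not both" - this is FALSE (a lie) because Tara is a knave and Grace is a knave.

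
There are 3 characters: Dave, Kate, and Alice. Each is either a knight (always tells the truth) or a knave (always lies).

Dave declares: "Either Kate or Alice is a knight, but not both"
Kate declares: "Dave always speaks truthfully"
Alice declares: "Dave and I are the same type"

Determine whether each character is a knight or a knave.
Dave is a knight.
Kate is a knight.
Alice is a knave.

Verification:
- Dave (knight) says "Either Kate or Alice is a knight, but not both" - this is TRUE because Kate is a knight and Alice is a knave.
- Kate (knight) says "Dave always speaks truthfully" - this is TRUE because Dave is a knight.
- Alice (knave) says "Dave and I are the same type" - this is FALSE (a lie) because Alice is a knave and Dave is a knight.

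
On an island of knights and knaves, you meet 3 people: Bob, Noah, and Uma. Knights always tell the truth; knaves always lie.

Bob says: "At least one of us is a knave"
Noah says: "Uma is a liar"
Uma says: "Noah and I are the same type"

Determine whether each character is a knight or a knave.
Bob is a knight.
Noah is a knight.
Uma is a knave.

Verification:
- Bob (knight) says "At least one of us is a knave" - this is TRUE because Uma is a knave.
- Noah (knight) says "Uma is a liar" - this is TRUE because Uma is a knave.
- Uma (knave) says "Noah and I are the same type" - this is FALSE (a lie) because Uma is a knave and Noah is a knight.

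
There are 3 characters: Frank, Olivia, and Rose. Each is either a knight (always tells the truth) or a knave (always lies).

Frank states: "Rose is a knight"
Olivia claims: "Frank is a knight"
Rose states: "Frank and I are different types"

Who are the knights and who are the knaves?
Frank is a knave.
Olivia is a knave.
Rose is a knave.

Verification:
- Frank (knave) says "Rose is a knight" - this is FALSE (a lie) because Rose is a knave.
- Olivia (knave) says "Frank is a knight" - this is FALSE (a lie) because Frank is a knave.
- Rose (knave) says "Frank and I are different types" - this is FALSE (a lie) because Rose is a knave and Frank is a knave.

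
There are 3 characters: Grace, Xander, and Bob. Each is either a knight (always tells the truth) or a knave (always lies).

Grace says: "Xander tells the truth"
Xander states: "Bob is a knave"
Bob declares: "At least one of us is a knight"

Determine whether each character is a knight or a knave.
Grace is a knave.
Xander is a knave.
Bob is a knight.

Verification:
- Grace (knave) says "Xander tells the truth" - this is FALSE (a lie) because Xander is a knave.
- Xander (knave) says "Bob is a knave" - this is FALSE (a lie) because Bob is a knight.
- Bob (knight) says "At least one of us is a knight" - this is TRUE because Bob is a knight.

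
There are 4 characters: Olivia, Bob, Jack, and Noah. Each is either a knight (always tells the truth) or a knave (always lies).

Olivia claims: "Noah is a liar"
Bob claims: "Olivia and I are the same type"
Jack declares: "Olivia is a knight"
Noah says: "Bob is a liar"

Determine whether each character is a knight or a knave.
Olivia is a knight.
Bob is a knight.
Jack is a knight.
Noah is a knave.

Verification:
- Olivia (knight) says "Noah is a liar" - this is TRUE because Noah is a knave.
- Bob (knight) says "Olivia and I are the same type" - this is TRUE because Bob is a knight and Olivia is a knight.
- Jack (knight) says "Olivia is a knight" - this is TRUE because Olivia is a knight.
- Noah (knave) says "Bob is a liar" - this is FALSE (a lie) because Bob is a knight.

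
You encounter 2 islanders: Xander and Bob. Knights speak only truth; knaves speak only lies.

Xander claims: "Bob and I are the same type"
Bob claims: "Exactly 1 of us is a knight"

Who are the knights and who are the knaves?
Xander is a knave.
Bob is a knight.

Verification:
- Xander (knave) says "Bob and I are the same type" - this is FALSE (a lie) because Xander is a knave and Bob is a knight.
- Bob (knight) says "Exactly 1 of us is a knight" - this is TRUE because there are 1 knights.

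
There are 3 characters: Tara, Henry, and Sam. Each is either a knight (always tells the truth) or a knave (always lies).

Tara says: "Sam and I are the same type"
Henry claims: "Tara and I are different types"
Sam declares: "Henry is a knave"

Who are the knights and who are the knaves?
Tara is a knave.
Henry is a knave.
Sam is a knight.

Verification:
- Tara (knave) says "Sam and I are the same type" - this is FALSE (a lie) because Tara is a knave and Sam is a knight.
- Henry (knave) says "Tara and I are different types" - this is FALSE (a lie) because Henry is a knave and Tara is a knave.
- Sam (knight) says "Henry is a knave" - this is TRUE because Henry is a knave.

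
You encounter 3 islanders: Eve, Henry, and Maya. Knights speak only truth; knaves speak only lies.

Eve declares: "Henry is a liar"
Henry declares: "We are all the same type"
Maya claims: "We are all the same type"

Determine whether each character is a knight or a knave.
Eve is a knight.
Henry is a knave.
Maya is a knave.

Verification:
- Eve (knight) says "Henry is a liar" - this is TRUE because Henry is a knave.
- Henry (knave) says "We are all the same type" - this is FALSE (a lie) because Eve is a knight and Henry and Maya are knaves.
- Maya (knave) says "We are all the same type" - this is FALSE (a lie) because Eve is a knight and Henry and Maya are knaves.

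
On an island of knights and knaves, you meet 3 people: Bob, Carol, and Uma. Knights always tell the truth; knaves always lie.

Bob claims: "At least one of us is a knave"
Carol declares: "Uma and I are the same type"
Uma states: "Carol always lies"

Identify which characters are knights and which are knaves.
Bob is a knight.
Carol is a knave.
Uma is a knight.

Verification:
- Bob (knight) says "At least one of us is a knave" - this is TRUE because Carol is a knave.
- Carol (knave) says "Uma and I are the same type" - this is FALSE (a lie) because Carol is a knave and Uma is a knight.
- Uma (knight) says "Carol always lies" - this is TRUE because Carol is a knave.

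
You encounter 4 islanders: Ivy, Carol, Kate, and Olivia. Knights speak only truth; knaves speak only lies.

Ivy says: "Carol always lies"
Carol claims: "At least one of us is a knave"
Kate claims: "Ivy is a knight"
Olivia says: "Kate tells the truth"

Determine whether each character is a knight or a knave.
Ivy is a knave.
Carol is a knight.
Kate is a knave.
Olivia is a knave.

Verification:
- Ivy (knave) says "Carol always lies" - this is FALSE (a lie) because Carol is a knight.
- Carol (knight) says "At least one of us is a knave" - this is TRUE because Ivy, Kate, and Olivia are knaves.
- Kate (knave) says "Ivy is a knight" - this is FALSE (a lie) because Ivy is a knave.
- Olivia (knave) says "Kate tells the truth" - this is FALSE (a lie) because Kate is a knave.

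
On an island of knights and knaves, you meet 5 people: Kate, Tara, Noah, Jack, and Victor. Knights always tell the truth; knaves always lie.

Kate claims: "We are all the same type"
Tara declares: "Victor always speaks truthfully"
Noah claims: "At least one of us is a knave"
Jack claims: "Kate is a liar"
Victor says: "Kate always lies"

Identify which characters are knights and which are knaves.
Kate is a knave.
Tara is a knight.
Noah is a knight.
Jack is a knight.
Victor is a knight.

Verification:
- Kate (knave) says "We are all the same type" - this is FALSE (a lie) because Tara, Noah, Jack, and Victor are knights and Kate is a knave.
- Tara (knight) says "Victor always speaks truthfully" - this is TRUE because Victor is a knight.
- Noah (knight) says "At least one of us is a knave" - this is TRUE because Kate is a knave.
- Jack (knight) says "Kate is a liar" - this is TRUE because Kate is a knave.
- Victor (knight) says "Kate always lies" - this is TRUE because Kate is a knave.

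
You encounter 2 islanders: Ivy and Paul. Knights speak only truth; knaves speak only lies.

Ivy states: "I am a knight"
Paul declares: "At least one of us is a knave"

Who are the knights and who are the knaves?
Ivy is a knave.
Paul is a knight.

Verification:
- Ivy (knave) says "I am a knight" - this is FALSE (a lie) because Ivy is a knave.
- Paul (knight) says "At least one of us is a knave" - this is TRUE because Ivy is a knave.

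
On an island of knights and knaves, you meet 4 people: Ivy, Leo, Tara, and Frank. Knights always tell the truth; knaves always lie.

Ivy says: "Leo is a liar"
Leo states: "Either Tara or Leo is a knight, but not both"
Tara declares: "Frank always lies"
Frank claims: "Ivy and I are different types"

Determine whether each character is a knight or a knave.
Ivy is a knave.
Leo is a knight.
Tara is a knave.
Frank is a knight.

Verification:
- Ivy (knave) says "Leo is a liar" - this is FALSE (a lie) because Leo is a knight.
- Leo (knight) says "Either Tara or Leo is a knight, but not both" - this is TRUE because Tara is a knave and Leo is a knight.
- Tara (knave) says "Frank always lies" - this is FALSE (a lie) because Frank is a knight.
- Frank (knight) says "Ivy and I are different types" - this is TRUE because Frank is a knight and Ivy is a knave.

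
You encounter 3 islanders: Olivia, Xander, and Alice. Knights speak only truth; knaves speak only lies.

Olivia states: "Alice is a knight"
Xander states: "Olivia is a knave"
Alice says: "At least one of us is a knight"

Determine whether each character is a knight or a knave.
Olivia is a knight.
Xander is a knave.
Alice is a knight.

Verification:
- Olivia (knight) says "Alice is a knight" - this is TRUE because Alice is a knight.
- Xander (knave) says "Olivia is a knave" - this is FALSE (a lie) because Olivia is a knight.
- Alice (knight) says "At least one of us is a knight" - this is TRUE because Olivia and Alice are knights.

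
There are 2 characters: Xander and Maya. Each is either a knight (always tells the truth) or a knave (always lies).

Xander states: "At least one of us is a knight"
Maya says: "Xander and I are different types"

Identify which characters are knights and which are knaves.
Xander is a knave.
Maya is a knave.

Verification:
- Xander (knave) says "At least one of us is a knight" - this is FALSE (a lie) because no one is a knight.
- Maya (knave) says "Xander and I are different types" - this is FALSE (a lie) because Maya is a knave and Xander is a knave.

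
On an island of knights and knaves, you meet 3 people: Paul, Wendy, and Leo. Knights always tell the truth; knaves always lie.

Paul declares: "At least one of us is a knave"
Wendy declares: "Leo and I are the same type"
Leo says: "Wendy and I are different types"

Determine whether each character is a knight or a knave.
Paul is a knight.
Wendy is a knave.
Leo is a knight.

Verification:
- Paul (knight) says "At least one of us is a knave" - this is TRUE because Wendy is a knave.
- Wendy (knave) says "Leo and I are the same type" - this is FALSE (a lie) because Wendy is a knave and Leo is a knight.
- Leo (knight) says "Wendy and I are different types" - this is TRUE because Leo is a knight and Wendy is a knave.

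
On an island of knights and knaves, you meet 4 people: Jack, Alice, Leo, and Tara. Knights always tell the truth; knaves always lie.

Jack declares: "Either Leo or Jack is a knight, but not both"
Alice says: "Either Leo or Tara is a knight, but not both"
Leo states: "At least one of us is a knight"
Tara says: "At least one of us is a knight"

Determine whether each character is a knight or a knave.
Jack is a knave.
Alice is a knave.
Leo is a knave.
Tara is a knave.

Verification:
- Jack (knave) says "Either Leo or Jack is a knight, but not both" - this is FALSE (a lie) because Leo is a knave and Jack is a knave.
- Alice (knave) says "Either Leo or Tara is a knight, but not both" - this is FALSE (a lie) because Leo is a knave and Tara is a knave.
- Leo (knave) says "At least one of us is a knight" - this is FALSE (a lie) because no one is a knight.
- Tara (knave) says "At least one of us is a knight" - this is FALSE (a lie) because no one is a knight.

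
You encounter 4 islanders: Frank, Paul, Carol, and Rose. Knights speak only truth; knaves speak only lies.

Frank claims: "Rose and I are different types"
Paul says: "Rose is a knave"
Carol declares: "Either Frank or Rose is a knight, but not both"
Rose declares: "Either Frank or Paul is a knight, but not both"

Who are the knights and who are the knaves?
Frank is a knight.
Paul is a knight.
Carol is a knight.
Rose is a knave.

Verification:
- Frank (knight) says "Rose and I are different types" - this is TRUE because Frank is a knight and Rose is a knave.
- Paul (knight) says "Rose is a knave" - this is TRUE because Rose is a knave.
- Carol (knight) says "Either Frank or Rose is a knight, but not both" - this is TRUE because Frank is a knight and Rose is a knave.
- Rose (knave) says "Either Frank or Paul is a knight, but not both" - this is FALSE (a lie) because Frank is a knight and Paul is a knight.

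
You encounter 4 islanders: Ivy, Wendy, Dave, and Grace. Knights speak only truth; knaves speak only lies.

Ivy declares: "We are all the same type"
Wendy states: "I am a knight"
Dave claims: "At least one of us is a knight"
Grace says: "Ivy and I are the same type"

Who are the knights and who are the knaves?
Ivy is a knight.
Wendy is a knight.
Dave is a knight.
Grace is a knight.

Verification:
- Ivy (knight) says "We are all the same type" - this is TRUE because Ivy, Wendy, Dave, and Grace are knights.
- Wendy (knight) says "I am a knight" - this is TRUE because Wendy is a knight.
- Dave (knight) says "At least one of us is a knight" - this is TRUE because Ivy, Wendy, Dave, and Grace are knights.
- Grace (knight) says "Ivy and I are the same type" - this is TRUE because Grace is a knight and Ivy is a knight.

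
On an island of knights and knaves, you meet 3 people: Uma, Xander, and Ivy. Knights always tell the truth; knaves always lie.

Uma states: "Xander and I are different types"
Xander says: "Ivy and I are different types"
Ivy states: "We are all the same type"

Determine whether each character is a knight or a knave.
Uma is a knight.
Xander is a knave.
Ivy is a knave.

Verification:
- Uma (knight) says "Xander and I are different types" - this is TRUE because Uma is a knight and Xander is a knave.
- Xander (knave) says "Ivy and I are different types" - this is FALSE (a lie) because Xander is a knave and Ivy is a knave.
- Ivy (knave) says "We are all the same type" - this is FALSE (a lie) because Uma is a knight and Xander and Ivy are knaves.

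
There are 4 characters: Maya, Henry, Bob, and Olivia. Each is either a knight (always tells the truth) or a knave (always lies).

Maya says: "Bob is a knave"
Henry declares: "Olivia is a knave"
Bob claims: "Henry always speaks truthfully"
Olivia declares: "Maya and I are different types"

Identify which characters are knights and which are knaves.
Maya is a knave.
Henry is a knight.
Bob is a knight.
Olivia is a knave.

Verification:
- Maya (knave) says "Bob is a knave" - this is FALSE (a lie) because Bob is a knight.
- Henry (knight) says "Olivia is a knave" - this is TRUE because Olivia is a knave.
- Bob (knight) says "Henry always speaks truthfully" - this is TRUE because Henry is a knight.
- Olivia (knave) says "Maya and I are different types" - this is FALSE (a lie) because Olivia is a knave and Maya is a knave.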